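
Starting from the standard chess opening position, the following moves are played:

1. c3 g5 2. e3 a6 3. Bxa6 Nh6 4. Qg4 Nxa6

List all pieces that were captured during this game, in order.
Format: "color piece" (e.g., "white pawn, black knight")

Tracking captures:
  Bxa6: captured black pawn
  Nxa6: captured white bishop

black pawn, white bishop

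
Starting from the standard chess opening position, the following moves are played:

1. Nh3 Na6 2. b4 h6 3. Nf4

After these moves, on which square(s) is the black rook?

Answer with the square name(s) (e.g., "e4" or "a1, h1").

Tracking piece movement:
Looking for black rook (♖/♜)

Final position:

  a b c d e f g h
  ─────────────────
8│♜ · ♝ ♛ ♚ ♝ ♞ ♜│8
7│♟ ♟ ♟ ♟ ♟ ♟ ♟ ·│7
6│♞ · · · · · · ♟│6
5│· · · · · · · ·│5
4│· ♙ · · · ♘ · ·│4
3│· · · · · · · ·│3
2│♙ · ♙ ♙ ♙ ♙ ♙ ♙│2
1│♖ ♘ ♗ ♕ ♔ ♗ · ♖│1
  ─────────────────
  a b c d e f g h


a8, h8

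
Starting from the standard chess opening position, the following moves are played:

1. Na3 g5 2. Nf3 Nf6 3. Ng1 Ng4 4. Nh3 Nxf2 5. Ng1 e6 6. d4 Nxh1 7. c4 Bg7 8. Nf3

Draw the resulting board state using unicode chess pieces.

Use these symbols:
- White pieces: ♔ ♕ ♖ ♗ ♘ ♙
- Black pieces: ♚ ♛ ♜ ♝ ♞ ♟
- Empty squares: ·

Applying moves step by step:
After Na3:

♜ ♞ ♝ ♛ ♚ ♝ ♞ ♜
♟ ♟ ♟ ♟ ♟ ♟ ♟ ♟
· · · · · · · ·
· · · · · · · ·
· · · · · · · ·
♘ · · · · · · ·
♙ ♙ ♙ ♙ ♙ ♙ ♙ ♙
♖ · ♗ ♕ ♔ ♗ ♘ ♖


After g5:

♜ ♞ ♝ ♛ ♚ ♝ ♞ ♜
♟ ♟ ♟ ♟ ♟ ♟ · ♟
· · · · · · · ·
· · · · · · ♟ ·
· · · · · · · ·
♘ · · · · · · ·
♙ ♙ ♙ ♙ ♙ ♙ ♙ ♙
♖ · ♗ ♕ ♔ ♗ ♘ ♖


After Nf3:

♜ ♞ ♝ ♛ ♚ ♝ ♞ ♜
♟ ♟ ♟ ♟ ♟ ♟ · ♟
· · · · · · · ·
· · · · · · ♟ ·
· · · · · · · ·
♘ · · · · ♘ · ·
♙ ♙ ♙ ♙ ♙ ♙ ♙ ♙
♖ · ♗ ♕ ♔ ♗ · ♖


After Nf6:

♜ ♞ ♝ ♛ ♚ ♝ · ♜
♟ ♟ ♟ ♟ ♟ ♟ · ♟
· · · · · ♞ · ·
· · · · · · ♟ ·
· · · · · · · ·
♘ · · · · ♘ · ·
♙ ♙ ♙ ♙ ♙ ♙ ♙ ♙
♖ · ♗ ♕ ♔ ♗ · ♖


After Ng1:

♜ ♞ ♝ ♛ ♚ ♝ · ♜
♟ ♟ ♟ ♟ ♟ ♟ · ♟
· · · · · ♞ · ·
· · · · · · ♟ ·
· · · · · · · ·
♘ · · · · · · ·
♙ ♙ ♙ ♙ ♙ ♙ ♙ ♙
♖ · ♗ ♕ ♔ ♗ ♘ ♖


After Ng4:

♜ ♞ ♝ ♛ ♚ ♝ · ♜
♟ ♟ ♟ ♟ ♟ ♟ · ♟
· · · · · · · ·
· · · · · · ♟ ·
· · · · · · ♞ ·
♘ · · · · · · ·
♙ ♙ ♙ ♙ ♙ ♙ ♙ ♙
♖ · ♗ ♕ ♔ ♗ ♘ ♖


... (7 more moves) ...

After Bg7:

♜ ♞ ♝ ♛ ♚ · · ♜
♟ ♟ ♟ ♟ · ♟ ♝ ♟
· · · · ♟ · · ·
· · · · · · ♟ ·
· · ♙ ♙ · · · ·
♘ · · · · · · ·
♙ ♙ · · ♙ · ♙ ♙
♖ · ♗ ♕ ♔ ♗ ♘ ♞


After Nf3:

♜ ♞ ♝ ♛ ♚ · · ♜
♟ ♟ ♟ ♟ · ♟ ♝ ♟
· · · · ♟ · · ·
· · · · · · ♟ ·
· · ♙ ♙ · · · ·
♘ · · · · ♘ · ·
♙ ♙ · · ♙ · ♙ ♙
♖ · ♗ ♕ ♔ ♗ · ♞



  a b c d e f g h
  ─────────────────
8│♜ ♞ ♝ ♛ ♚ · · ♜│8
7│♟ ♟ ♟ ♟ · ♟ ♝ ♟│7
6│· · · · ♟ · · ·│6
5│· · · · · · ♟ ·│5
4│· · ♙ ♙ · · · ·│4
3│♘ · · · · ♘ · ·│3
2│♙ ♙ · · ♙ · ♙ ♙│2
1│♖ · ♗ ♕ ♔ ♗ · ♞│1
  ─────────────────
  a b c d e f g h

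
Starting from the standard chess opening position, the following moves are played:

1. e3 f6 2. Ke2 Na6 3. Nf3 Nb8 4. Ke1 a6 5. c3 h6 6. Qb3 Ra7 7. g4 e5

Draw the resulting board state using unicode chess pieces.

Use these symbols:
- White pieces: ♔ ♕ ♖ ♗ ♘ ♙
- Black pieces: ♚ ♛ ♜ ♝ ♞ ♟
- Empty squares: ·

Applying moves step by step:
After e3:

♜ ♞ ♝ ♛ ♚ ♝ ♞ ♜
♟ ♟ ♟ ♟ ♟ ♟ ♟ ♟
· · · · · · · ·
· · · · · · · ·
· · · · · · · ·
· · · · ♙ · · ·
♙ ♙ ♙ ♙ · ♙ ♙ ♙
♖ ♘ ♗ ♕ ♔ ♗ ♘ ♖


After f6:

♜ ♞ ♝ ♛ ♚ ♝ ♞ ♜
♟ ♟ ♟ ♟ ♟ · ♟ ♟
· · · · · ♟ · ·
· · · · · · · ·
· · · · · · · ·
· · · · ♙ · · ·
♙ ♙ ♙ ♙ · ♙ ♙ ♙
♖ ♘ ♗ ♕ ♔ ♗ ♘ ♖


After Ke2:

♜ ♞ ♝ ♛ ♚ ♝ ♞ ♜
♟ ♟ ♟ ♟ ♟ · ♟ ♟
· · · · · ♟ · ·
· · · · · · · ·
· · · · · · · ·
· · · · ♙ · · ·
♙ ♙ ♙ ♙ ♔ ♙ ♙ ♙
♖ ♘ ♗ ♕ · ♗ ♘ ♖


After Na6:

♜ · ♝ ♛ ♚ ♝ ♞ ♜
♟ ♟ ♟ ♟ ♟ · ♟ ♟
♞ · · · · ♟ · ·
· · · · · · · ·
· · · · · · · ·
· · · · ♙ · · ·
♙ ♙ ♙ ♙ ♔ ♙ ♙ ♙
♖ ♘ ♗ ♕ · ♗ ♘ ♖


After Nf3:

♜ · ♝ ♛ ♚ ♝ ♞ ♜
♟ ♟ ♟ ♟ ♟ · ♟ ♟
♞ · · · · ♟ · ·
· · · · · · · ·
· · · · · · · ·
· · · · ♙ ♘ · ·
♙ ♙ ♙ ♙ ♔ ♙ ♙ ♙
♖ ♘ ♗ ♕ · ♗ · ♖


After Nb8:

♜ ♞ ♝ ♛ ♚ ♝ ♞ ♜
♟ ♟ ♟ ♟ ♟ · ♟ ♟
· · · · · ♟ · ·
· · · · · · · ·
· · · · · · · ·
· · · · ♙ ♘ · ·
♙ ♙ ♙ ♙ ♔ ♙ ♙ ♙
♖ ♘ ♗ ♕ · ♗ · ♖


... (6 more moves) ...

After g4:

· ♞ ♝ ♛ ♚ ♝ ♞ ♜
♜ ♟ ♟ ♟ ♟ · ♟ ·
♟ · · · · ♟ · ♟
· · · · · · · ·
· · · · · · ♙ ·
· ♕ ♙ · ♙ ♘ · ·
♙ ♙ · ♙ · ♙ · ♙
♖ ♘ ♗ · ♔ ♗ · ♖


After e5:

· ♞ ♝ ♛ ♚ ♝ ♞ ♜
♜ ♟ ♟ ♟ · · ♟ ·
♟ · · · · ♟ · ♟
· · · · ♟ · · ·
· · · · · · ♙ ·
· ♕ ♙ · ♙ ♘ · ·
♙ ♙ · ♙ · ♙ · ♙
♖ ♘ ♗ · ♔ ♗ · ♖



  a b c d e f g h
  ─────────────────
8│· ♞ ♝ ♛ ♚ ♝ ♞ ♜│8
7│♜ ♟ ♟ ♟ · · ♟ ·│7
6│♟ · · · · ♟ · ♟│6
5│· · · · ♟ · · ·│5
4│· · · · · · ♙ ·│4
3│· ♕ ♙ · ♙ ♘ · ·│3
2│♙ ♙ · ♙ · ♙ · ♙│2
1│♖ ♘ ♗ · ♔ ♗ · ♖│1
  ─────────────────
  a b c d e f g h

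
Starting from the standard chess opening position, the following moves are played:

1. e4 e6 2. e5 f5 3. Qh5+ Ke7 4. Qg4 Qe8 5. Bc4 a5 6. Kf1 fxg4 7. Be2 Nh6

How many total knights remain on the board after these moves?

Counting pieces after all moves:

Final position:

  a b c d e f g h
  ─────────────────
8│♜ ♞ ♝ · ♛ ♝ · ♜│8
7│· ♟ ♟ ♟ ♚ · ♟ ♟│7
6│· · · · ♟ · · ♞│6
5│♟ · · · ♙ · · ·│5
4│· · · · · · ♟ ·│4
3│· · · · · · · ·│3
2│♙ ♙ ♙ ♙ ♗ ♙ ♙ ♙│2
1│♖ ♘ ♗ · · ♔ ♘ ♖│1
  ─────────────────
  a b c d e f g h


4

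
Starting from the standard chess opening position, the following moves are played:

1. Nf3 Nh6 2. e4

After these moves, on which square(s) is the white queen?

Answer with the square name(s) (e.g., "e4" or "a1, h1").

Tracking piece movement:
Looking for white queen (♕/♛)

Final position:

  a b c d e f g h
  ─────────────────
8│♜ ♞ ♝ ♛ ♚ ♝ · ♜│8
7│♟ ♟ ♟ ♟ ♟ ♟ ♟ ♟│7
6│· · · · · · · ♞│6
5│· · · · · · · ·│5
4│· · · · ♙ · · ·│4
3│· · · · · ♘ · ·│3
2│♙ ♙ ♙ ♙ · ♙ ♙ ♙│2
1│♖ ♘ ♗ ♕ ♔ ♗ · ♖│1
  ─────────────────
  a b c d e f g h


d1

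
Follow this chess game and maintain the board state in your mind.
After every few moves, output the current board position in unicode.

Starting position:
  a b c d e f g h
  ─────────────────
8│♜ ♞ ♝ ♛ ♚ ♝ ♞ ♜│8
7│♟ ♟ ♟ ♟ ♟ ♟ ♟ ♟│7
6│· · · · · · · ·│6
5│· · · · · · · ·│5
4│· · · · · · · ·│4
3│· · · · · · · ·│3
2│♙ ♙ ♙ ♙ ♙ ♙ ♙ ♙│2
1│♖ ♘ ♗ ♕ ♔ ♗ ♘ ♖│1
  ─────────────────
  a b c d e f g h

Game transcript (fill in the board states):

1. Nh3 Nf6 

  a b c d e f g h
  ─────────────────
8│♜ ♞ ♝ ♛ ♚ ♝ · ♜│8
7│♟ ♟ ♟ ♟ ♟ ♟ ♟ ♟│7
6│· · · · · ♞ · ·│6
5│· · · · · · · ·│5
4│· · · · · · · ·│4
3│· · · · · · · ♘│3
2│♙ ♙ ♙ ♙ ♙ ♙ ♙ ♙│2
1│♖ ♘ ♗ ♕ ♔ ♗ · ♖│1
  ─────────────────
  a b c d e f g h

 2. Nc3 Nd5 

  a b c d e f g h
  ─────────────────
8│♜ ♞ ♝ ♛ ♚ ♝ · ♜│8
7│♟ ♟ ♟ ♟ ♟ ♟ ♟ ♟│7
6│· · · · · · · ·│6
5│· · · ♞ · · · ·│5
4│· · · · · · · ·│4
3│· · ♘ · · · · ♘│3
2│♙ ♙ ♙ ♙ ♙ ♙ ♙ ♙│2
1│♖ · ♗ ♕ ♔ ♗ · ♖│1
  ─────────────────
  a b c d e f g h

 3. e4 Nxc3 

  a b c d e f g h
  ─────────────────
8│♜ ♞ ♝ ♛ ♚ ♝ · ♜│8
7│♟ ♟ ♟ ♟ ♟ ♟ ♟ ♟│7
6│· · · · · · · ·│6
5│· · · · · · · ·│5
4│· · · · ♙ · · ·│4
3│· · ♞ · · · · ♘│3
2│♙ ♙ ♙ ♙ · ♙ ♙ ♙│2
1│♖ · ♗ ♕ ♔ ♗ · ♖│1
  ─────────────────
  a b c d e f g h

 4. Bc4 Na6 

  a b c d e f g h
  ─────────────────
8│♜ · ♝ ♛ ♚ ♝ · ♜│8
7│♟ ♟ ♟ ♟ ♟ ♟ ♟ ♟│7
6│♞ · · · · · · ·│6
5│· · · · · · · ·│5
4│· · ♗ · ♙ · · ·│4
3│· · ♞ · · · · ♘│3
2│♙ ♙ ♙ ♙ · ♙ ♙ ♙│2
1│♖ · ♗ ♕ ♔ · · ♖│1
  ─────────────────
  a b c d e f g h

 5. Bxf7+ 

  a b c d e f g h
  ─────────────────
8│♜ · ♝ ♛ ♚ ♝ · ♜│8
7│♟ ♟ ♟ ♟ ♟ ♗ ♟ ♟│7
6│♞ · · · · · · ·│6
5│· · · · · · · ·│5
4│· · · · ♙ · · ·│4
3│· · ♞ · · · · ♘│3
2│♙ ♙ ♙ ♙ · ♙ ♙ ♙│2
1│♖ · ♗ ♕ ♔ · · ♖│1
  ─────────────────
  a b c d e f g h


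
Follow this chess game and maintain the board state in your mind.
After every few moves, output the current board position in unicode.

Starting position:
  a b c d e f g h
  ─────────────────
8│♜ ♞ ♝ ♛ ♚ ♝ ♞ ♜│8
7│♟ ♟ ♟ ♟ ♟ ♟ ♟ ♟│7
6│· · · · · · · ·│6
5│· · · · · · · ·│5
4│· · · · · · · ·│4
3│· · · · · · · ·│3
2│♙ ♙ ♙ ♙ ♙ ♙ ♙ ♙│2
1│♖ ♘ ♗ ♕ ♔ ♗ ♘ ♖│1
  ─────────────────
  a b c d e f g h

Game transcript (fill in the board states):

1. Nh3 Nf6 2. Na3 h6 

  a b c d e f g h
  ─────────────────
8│♜ ♞ ♝ ♛ ♚ ♝ · ♜│8
7│♟ ♟ ♟ ♟ ♟ ♟ ♟ ·│7
6│· · · · · ♞ · ♟│6
5│· · · · · · · ·│5
4│· · · · · · · ·│4
3│♘ · · · · · · ♘│3
2│♙ ♙ ♙ ♙ ♙ ♙ ♙ ♙│2
1│♖ · ♗ ♕ ♔ ♗ · ♖│1
  ─────────────────
  a b c d e f g h

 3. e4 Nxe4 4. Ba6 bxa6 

  a b c d e f g h
  ─────────────────
8│♜ ♞ ♝ ♛ ♚ ♝ · ♜│8
7│♟ · ♟ ♟ ♟ ♟ ♟ ·│7
6│♟ · · · · · · ♟│6
5│· · · · · · · ·│5
4│· · · · ♞ · · ·│4
3│♘ · · · · · · ♘│3
2│♙ ♙ ♙ ♙ · ♙ ♙ ♙│2
1│♖ · ♗ ♕ ♔ · · ♖│1
  ─────────────────
  a b c d e f g h

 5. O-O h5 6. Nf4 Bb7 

  a b c d e f g h
  ─────────────────
8│♜ ♞ · ♛ ♚ ♝ · ♜│8
7│♟ ♝ ♟ ♟ ♟ ♟ ♟ ·│7
6│♟ · · · · · · ·│6
5│· · · · · · · ♟│5
4│· · · · ♞ ♘ · ·│4
3│♘ · · · · · · ·│3
2│♙ ♙ ♙ ♙ · ♙ ♙ ♙│2
1│♖ · ♗ ♕ · ♖ ♔ ·│1
  ─────────────────
  a b c d e f g h

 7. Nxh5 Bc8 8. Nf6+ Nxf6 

  a b c d e f g h
  ─────────────────
8│♜ ♞ ♝ ♛ ♚ ♝ · ♜│8
7│♟ · ♟ ♟ ♟ ♟ ♟ ·│7
6│♟ · · · · ♞ · ·│6
5│· · · · · · · ·│5
4│· · · · · · · ·│4
3│♘ · · · · · · ·│3
2│♙ ♙ ♙ ♙ · ♙ ♙ ♙│2
1│♖ · ♗ ♕ · ♖ ♔ ·│1
  ─────────────────
  a b c d e f g h

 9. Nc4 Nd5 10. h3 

  a b c d e f g h
  ─────────────────
8│♜ ♞ ♝ ♛ ♚ ♝ · ♜│8
7│♟ · ♟ ♟ ♟ ♟ ♟ ·│7
6│♟ · · · · · · ·│6
5│· · · ♞ · · · ·│5
4│· · ♘ · · · · ·│4
3│· · · · · · · ♙│3
2│♙ ♙ ♙ ♙ · ♙ ♙ ·│2
1│♖ · ♗ ♕ · ♖ ♔ ·│1
  ─────────────────
  a b c d e f g h


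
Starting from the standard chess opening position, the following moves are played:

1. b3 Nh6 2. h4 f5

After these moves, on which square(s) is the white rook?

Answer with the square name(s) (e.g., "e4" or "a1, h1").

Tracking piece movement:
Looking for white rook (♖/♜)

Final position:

  a b c d e f g h
  ─────────────────
8│♜ ♞ ♝ ♛ ♚ ♝ · ♜│8
7│♟ ♟ ♟ ♟ ♟ · ♟ ♟│7
6│· · · · · · · ♞│6
5│· · · · · ♟ · ·│5
4│· · · · · · · ♙│4
3│· ♙ · · · · · ·│3
2│♙ · ♙ ♙ ♙ ♙ ♙ ·│2
1│♖ ♘ ♗ ♕ ♔ ♗ ♘ ♖│1
  ─────────────────
  a b c d e f g h


a1, h1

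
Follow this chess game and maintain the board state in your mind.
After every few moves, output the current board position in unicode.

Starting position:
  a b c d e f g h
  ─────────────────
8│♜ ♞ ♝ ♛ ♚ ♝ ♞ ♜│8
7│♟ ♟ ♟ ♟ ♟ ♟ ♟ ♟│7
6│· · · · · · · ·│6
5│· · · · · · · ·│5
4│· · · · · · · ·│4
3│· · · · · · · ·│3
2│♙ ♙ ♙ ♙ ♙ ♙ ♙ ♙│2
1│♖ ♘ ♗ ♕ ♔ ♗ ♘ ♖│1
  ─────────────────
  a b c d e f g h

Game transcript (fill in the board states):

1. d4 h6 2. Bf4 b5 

  a b c d e f g h
  ─────────────────
8│♜ ♞ ♝ ♛ ♚ ♝ ♞ ♜│8
7│♟ · ♟ ♟ ♟ ♟ ♟ ·│7
6│· · · · · · · ♟│6
5│· ♟ · · · · · ·│5
4│· · · ♙ · ♗ · ·│4
3│· · · · · · · ·│3
2│♙ ♙ ♙ · ♙ ♙ ♙ ♙│2
1│♖ ♘ · ♕ ♔ ♗ ♘ ♖│1
  ─────────────────
  a b c d e f g h

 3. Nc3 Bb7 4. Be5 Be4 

  a b c d e f g h
  ─────────────────
8│♜ ♞ · ♛ ♚ ♝ ♞ ♜│8
7│♟ · ♟ ♟ ♟ ♟ ♟ ·│7
6│· · · · · · · ♟│6
5│· ♟ · · ♗ · · ·│5
4│· · · ♙ ♝ · · ·│4
3│· · ♘ · · · · ·│3
2│♙ ♙ ♙ · ♙ ♙ ♙ ♙│2
1│♖ · · ♕ ♔ ♗ ♘ ♖│1
  ─────────────────
  a b c d e f g h

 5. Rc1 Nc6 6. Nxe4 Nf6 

  a b c d e f g h
  ─────────────────
8│♜ · · ♛ ♚ ♝ · ♜│8
7│♟ · ♟ ♟ ♟ ♟ ♟ ·│7
6│· · ♞ · · ♞ · ♟│6
5│· ♟ · · ♗ · · ·│5
4│· · · ♙ ♘ · · ·│4
3│· · · · · · · ·│3
2│♙ ♙ ♙ · ♙ ♙ ♙ ♙│2
1│· · ♖ ♕ ♔ ♗ ♘ ♖│1
  ─────────────────
  a b c d e f g h

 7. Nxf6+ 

  a b c d e f g h
  ─────────────────
8│♜ · · ♛ ♚ ♝ · ♜│8
7│♟ · ♟ ♟ ♟ ♟ ♟ ·│7
6│· · ♞ · · ♘ · ♟│6
5│· ♟ · · ♗ · · ·│5
4│· · · ♙ · · · ·│4
3│· · · · · · · ·│3
2│♙ ♙ ♙ · ♙ ♙ ♙ ♙│2
1│· · ♖ ♕ ♔ ♗ ♘ ♖│1
  ─────────────────
  a b c d e f g h


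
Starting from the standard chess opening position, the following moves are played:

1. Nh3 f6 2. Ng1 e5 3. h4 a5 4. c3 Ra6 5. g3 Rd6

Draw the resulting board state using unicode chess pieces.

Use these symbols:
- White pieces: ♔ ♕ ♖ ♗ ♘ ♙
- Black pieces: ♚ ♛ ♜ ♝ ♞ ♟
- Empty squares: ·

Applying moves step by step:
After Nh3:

♜ ♞ ♝ ♛ ♚ ♝ ♞ ♜
♟ ♟ ♟ ♟ ♟ ♟ ♟ ♟
· · · · · · · ·
· · · · · · · ·
· · · · · · · ·
· · · · · · · ♘
♙ ♙ ♙ ♙ ♙ ♙ ♙ ♙
♖ ♘ ♗ ♕ ♔ ♗ · ♖


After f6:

♜ ♞ ♝ ♛ ♚ ♝ ♞ ♜
♟ ♟ ♟ ♟ ♟ · ♟ ♟
· · · · · ♟ · ·
· · · · · · · ·
· · · · · · · ·
· · · · · · · ♘
♙ ♙ ♙ ♙ ♙ ♙ ♙ ♙
♖ ♘ ♗ ♕ ♔ ♗ · ♖


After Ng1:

♜ ♞ ♝ ♛ ♚ ♝ ♞ ♜
♟ ♟ ♟ ♟ ♟ · ♟ ♟
· · · · · ♟ · ·
· · · · · · · ·
· · · · · · · ·
· · · · · · · ·
♙ ♙ ♙ ♙ ♙ ♙ ♙ ♙
♖ ♘ ♗ ♕ ♔ ♗ ♘ ♖


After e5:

♜ ♞ ♝ ♛ ♚ ♝ ♞ ♜
♟ ♟ ♟ ♟ · · ♟ ♟
· · · · · ♟ · ·
· · · · ♟ · · ·
· · · · · · · ·
· · · · · · · ·
♙ ♙ ♙ ♙ ♙ ♙ ♙ ♙
♖ ♘ ♗ ♕ ♔ ♗ ♘ ♖


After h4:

♜ ♞ ♝ ♛ ♚ ♝ ♞ ♜
♟ ♟ ♟ ♟ · · ♟ ♟
· · · · · ♟ · ·
· · · · ♟ · · ·
· · · · · · · ♙
· · · · · · · ·
♙ ♙ ♙ ♙ ♙ ♙ ♙ ·
♖ ♘ ♗ ♕ ♔ ♗ ♘ ♖


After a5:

♜ ♞ ♝ ♛ ♚ ♝ ♞ ♜
· ♟ ♟ ♟ · · ♟ ♟
· · · · · ♟ · ·
♟ · · · ♟ · · ·
· · · · · · · ♙
· · · · · · · ·
♙ ♙ ♙ ♙ ♙ ♙ ♙ ·
♖ ♘ ♗ ♕ ♔ ♗ ♘ ♖


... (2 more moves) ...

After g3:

· ♞ ♝ ♛ ♚ ♝ ♞ ♜
· ♟ ♟ ♟ · · ♟ ♟
♜ · · · · ♟ · ·
♟ · · · ♟ · · ·
· · · · · · · ♙
· · ♙ · · · ♙ ·
♙ ♙ · ♙ ♙ ♙ · ·
♖ ♘ ♗ ♕ ♔ ♗ ♘ ♖


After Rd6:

· ♞ ♝ ♛ ♚ ♝ ♞ ♜
· ♟ ♟ ♟ · · ♟ ♟
· · · ♜ · ♟ · ·
♟ · · · ♟ · · ·
· · · · · · · ♙
· · ♙ · · · ♙ ·
♙ ♙ · ♙ ♙ ♙ · ·
♖ ♘ ♗ ♕ ♔ ♗ ♘ ♖



  a b c d e f g h
  ─────────────────
8│· ♞ ♝ ♛ ♚ ♝ ♞ ♜│8
7│· ♟ ♟ ♟ · · ♟ ♟│7
6│· · · ♜ · ♟ · ·│6
5│♟ · · · ♟ · · ·│5
4│· · · · · · · ♙│4
3│· · ♙ · · · ♙ ·│3
2│♙ ♙ · ♙ ♙ ♙ · ·│2
1│♖ ♘ ♗ ♕ ♔ ♗ ♘ ♖│1
  ─────────────────
  a b c d e f g h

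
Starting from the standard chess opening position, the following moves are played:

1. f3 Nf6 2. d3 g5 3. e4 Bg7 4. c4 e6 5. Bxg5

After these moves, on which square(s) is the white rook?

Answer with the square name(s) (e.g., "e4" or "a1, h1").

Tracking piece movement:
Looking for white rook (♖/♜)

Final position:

  a b c d e f g h
  ─────────────────
8│♜ ♞ ♝ ♛ ♚ · · ♜│8
7│♟ ♟ ♟ ♟ · ♟ ♝ ♟│7
6│· · · · ♟ ♞ · ·│6
5│· · · · · · ♗ ·│5
4│· · ♙ · ♙ · · ·│4
3│· · · ♙ · ♙ · ·│3
2│♙ ♙ · · · · ♙ ♙│2
1│♖ ♘ · ♕ ♔ ♗ ♘ ♖│1
  ─────────────────
  a b c d e f g h


a1, h1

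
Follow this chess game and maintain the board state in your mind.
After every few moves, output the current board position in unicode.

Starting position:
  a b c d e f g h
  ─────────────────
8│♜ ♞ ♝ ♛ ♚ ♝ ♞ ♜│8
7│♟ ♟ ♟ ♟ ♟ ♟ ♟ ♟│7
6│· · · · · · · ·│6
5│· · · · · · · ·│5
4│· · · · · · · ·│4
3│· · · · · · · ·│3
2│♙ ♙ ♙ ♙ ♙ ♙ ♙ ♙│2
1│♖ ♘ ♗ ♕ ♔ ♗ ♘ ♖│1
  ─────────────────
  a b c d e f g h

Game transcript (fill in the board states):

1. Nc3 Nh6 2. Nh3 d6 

  a b c d e f g h
  ─────────────────
8│♜ ♞ ♝ ♛ ♚ ♝ · ♜│8
7│♟ ♟ ♟ · ♟ ♟ ♟ ♟│7
6│· · · ♟ · · · ♞│6
5│· · · · · · · ·│5
4│· · · · · · · ·│4
3│· · ♘ · · · · ♘│3
2│♙ ♙ ♙ ♙ ♙ ♙ ♙ ♙│2
1│♖ · ♗ ♕ ♔ ♗ · ♖│1
  ─────────────────
  a b c d e f g h

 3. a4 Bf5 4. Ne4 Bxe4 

  a b c d e f g h
  ─────────────────
8│♜ ♞ · ♛ ♚ ♝ · ♜│8
7│♟ ♟ ♟ · ♟ ♟ ♟ ♟│7
6│· · · ♟ · · · ♞│6
5│· · · · · · · ·│5
4│♙ · · · ♝ · · ·│4
3│· · · · · · · ♘│3
2│· ♙ ♙ ♙ ♙ ♙ ♙ ♙│2
1│♖ · ♗ ♕ ♔ ♗ · ♖│1
  ─────────────────
  a b c d e f g h

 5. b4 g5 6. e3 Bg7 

  a b c d e f g h
  ─────────────────
8│♜ ♞ · ♛ ♚ · · ♜│8
7│♟ ♟ ♟ · ♟ ♟ ♝ ♟│7
6│· · · ♟ · · · ♞│6
5│· · · · · · ♟ ·│5
4│♙ ♙ · · ♝ · · ·│4
3│· · · · ♙ · · ♘│3
2│· · ♙ ♙ · ♙ ♙ ♙│2
1│♖ · ♗ ♕ ♔ ♗ · ♖│1
  ─────────────────
  a b c d e f g h



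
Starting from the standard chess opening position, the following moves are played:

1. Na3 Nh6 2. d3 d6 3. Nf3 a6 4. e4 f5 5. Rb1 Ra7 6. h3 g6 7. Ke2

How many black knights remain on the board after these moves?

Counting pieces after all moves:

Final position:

  a b c d e f g h
  ─────────────────
8│· ♞ ♝ ♛ ♚ ♝ · ♜│8
7│♜ ♟ ♟ · ♟ · · ♟│7
6│♟ · · ♟ · · ♟ ♞│6
5│· · · · · ♟ · ·│5
4│· · · · ♙ · · ·│4
3│♘ · · ♙ · ♘ · ♙│3
2│♙ ♙ ♙ · ♔ ♙ ♙ ·│2
1│· ♖ ♗ ♕ · ♗ · ♖│1
  ─────────────────
  a b c d e f g h


2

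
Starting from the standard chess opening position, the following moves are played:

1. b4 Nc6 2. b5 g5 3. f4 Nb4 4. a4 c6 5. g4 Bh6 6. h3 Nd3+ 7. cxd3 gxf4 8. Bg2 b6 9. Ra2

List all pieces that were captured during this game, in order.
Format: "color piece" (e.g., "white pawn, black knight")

Tracking captures:
  cxd3: captured black knight
  gxf4: captured white pawn

black knight, white pawn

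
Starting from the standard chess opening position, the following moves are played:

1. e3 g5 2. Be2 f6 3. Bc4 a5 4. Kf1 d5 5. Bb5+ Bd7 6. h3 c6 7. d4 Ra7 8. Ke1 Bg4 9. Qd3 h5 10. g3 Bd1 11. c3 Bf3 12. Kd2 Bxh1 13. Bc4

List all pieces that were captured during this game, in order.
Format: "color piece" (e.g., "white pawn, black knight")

Tracking captures:
  Bxh1: captured white rook

white rook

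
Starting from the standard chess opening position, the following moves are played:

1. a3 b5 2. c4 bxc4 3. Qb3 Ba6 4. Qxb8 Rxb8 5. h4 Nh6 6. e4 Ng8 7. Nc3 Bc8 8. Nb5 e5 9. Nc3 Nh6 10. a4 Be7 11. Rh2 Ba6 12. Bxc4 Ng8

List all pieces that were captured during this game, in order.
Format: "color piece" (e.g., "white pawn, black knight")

Tracking captures:
  bxc4: captured white pawn
  Qxb8: captured black knight
  Rxb8: captured white queen
  Bxc4: captured black pawn

white pawn, black knight, white queen, black pawn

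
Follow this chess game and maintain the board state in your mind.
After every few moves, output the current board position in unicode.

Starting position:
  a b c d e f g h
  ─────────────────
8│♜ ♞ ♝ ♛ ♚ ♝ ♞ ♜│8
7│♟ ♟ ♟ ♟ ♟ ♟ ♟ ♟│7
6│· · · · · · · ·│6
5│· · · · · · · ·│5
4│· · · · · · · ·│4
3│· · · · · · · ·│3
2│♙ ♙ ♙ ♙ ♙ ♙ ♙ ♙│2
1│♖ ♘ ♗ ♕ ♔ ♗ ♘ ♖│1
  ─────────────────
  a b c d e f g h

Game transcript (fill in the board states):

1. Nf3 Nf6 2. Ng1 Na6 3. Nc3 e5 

  a b c d e f g h
  ─────────────────
8│♜ · ♝ ♛ ♚ ♝ · ♜│8
7│♟ ♟ ♟ ♟ · ♟ ♟ ♟│7
6│♞ · · · · ♞ · ·│6
5│· · · · ♟ · · ·│5
4│· · · · · · · ·│4
3│· · ♘ · · · · ·│3
2│♙ ♙ ♙ ♙ ♙ ♙ ♙ ♙│2
1│♖ · ♗ ♕ ♔ ♗ ♘ ♖│1
  ─────────────────
  a b c d e f g h

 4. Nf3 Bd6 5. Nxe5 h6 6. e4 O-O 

  a b c d e f g h
  ─────────────────
8│♜ · ♝ ♛ · ♜ ♚ ·│8
7│♟ ♟ ♟ ♟ · ♟ ♟ ·│7
6│♞ · · ♝ · ♞ · ♟│6
5│· · · · ♘ · · ·│5
4│· · · · ♙ · · ·│4
3│· · ♘ · · · · ·│3
2│♙ ♙ ♙ ♙ · ♙ ♙ ♙│2
1│♖ · ♗ ♕ ♔ ♗ · ♖│1
  ─────────────────
  a b c d e f g h

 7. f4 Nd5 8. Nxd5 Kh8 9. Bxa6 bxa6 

  a b c d e f g h
  ─────────────────
8│♜ · ♝ ♛ · ♜ · ♚│8
7│♟ · ♟ ♟ · ♟ ♟ ·│7
6│♟ · · ♝ · · · ♟│6
5│· · · ♘ ♘ · · ·│5
4│· · · · ♙ ♙ · ·│4
3│· · · · · · · ·│3
2│♙ ♙ ♙ ♙ · · ♙ ♙│2
1│♖ · ♗ ♕ ♔ · · ♖│1
  ─────────────────
  a b c d e f g h

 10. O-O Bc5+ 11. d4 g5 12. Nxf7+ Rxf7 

  a b c d e f g h
  ─────────────────
8│♜ · ♝ ♛ · · · ♚│8
7│♟ · ♟ ♟ · ♜ · ·│7
6│♟ · · · · · · ♟│6
5│· · ♝ ♘ · · ♟ ·│5
4│· · · ♙ ♙ ♙ · ·│4
3│· · · · · · · ·│3
2│♙ ♙ ♙ · · · ♙ ♙│2
1│♖ · ♗ ♕ · ♖ ♔ ·│1
  ─────────────────
  a b c d e f g h

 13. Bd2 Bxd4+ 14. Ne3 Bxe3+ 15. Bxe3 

  a b c d e f g h
  ─────────────────
8│♜ · ♝ ♛ · · · ♚│8
7│♟ · ♟ ♟ · ♜ · ·│7
6│♟ · · · · · · ♟│6
5│· · · · · · ♟ ·│5
4│· · · · ♙ ♙ · ·│4
3│· · · · ♗ · · ·│3
2│♙ ♙ ♙ · · · ♙ ♙│2
1│♖ · · ♕ · ♖ ♔ ·│1
  ─────────────────
  a b c d e f g h


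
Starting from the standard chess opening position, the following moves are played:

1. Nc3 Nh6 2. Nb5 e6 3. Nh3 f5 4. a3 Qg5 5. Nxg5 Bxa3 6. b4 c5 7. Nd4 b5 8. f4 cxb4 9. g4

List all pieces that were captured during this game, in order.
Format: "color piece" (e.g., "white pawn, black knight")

Tracking captures:
  Nxg5: captured black queen
  Bxa3: captured white pawn
  cxb4: captured white pawn

black queen, white pawn, white pawn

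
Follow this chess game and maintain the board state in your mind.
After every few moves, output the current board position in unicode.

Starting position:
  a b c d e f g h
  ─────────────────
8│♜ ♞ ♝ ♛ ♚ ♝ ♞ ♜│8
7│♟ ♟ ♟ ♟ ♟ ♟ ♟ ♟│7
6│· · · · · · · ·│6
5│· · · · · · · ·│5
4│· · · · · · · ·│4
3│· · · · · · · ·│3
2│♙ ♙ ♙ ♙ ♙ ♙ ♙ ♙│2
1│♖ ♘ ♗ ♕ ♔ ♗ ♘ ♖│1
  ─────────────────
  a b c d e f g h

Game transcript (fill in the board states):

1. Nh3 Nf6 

  a b c d e f g h
  ─────────────────
8│♜ ♞ ♝ ♛ ♚ ♝ · ♜│8
7│♟ ♟ ♟ ♟ ♟ ♟ ♟ ♟│7
6│· · · · · ♞ · ·│6
5│· · · · · · · ·│5
4│· · · · · · · ·│4
3│· · · · · · · ♘│3
2│♙ ♙ ♙ ♙ ♙ ♙ ♙ ♙│2
1│♖ ♘ ♗ ♕ ♔ ♗ · ♖│1
  ─────────────────
  a b c d e f g h

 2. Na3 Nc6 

  a b c d e f g h
  ─────────────────
8│♜ · ♝ ♛ ♚ ♝ · ♜│8
7│♟ ♟ ♟ ♟ ♟ ♟ ♟ ♟│7
6│· · ♞ · · ♞ · ·│6
5│· · · · · · · ·│5
4│· · · · · · · ·│4
3│♘ · · · · · · ♘│3
2│♙ ♙ ♙ ♙ ♙ ♙ ♙ ♙│2
1│♖ · ♗ ♕ ♔ ♗ · ♖│1
  ─────────────────
  a b c d e f g h

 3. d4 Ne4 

  a b c d e f g h
  ─────────────────
8│♜ · ♝ ♛ ♚ ♝ · ♜│8
7│♟ ♟ ♟ ♟ ♟ ♟ ♟ ♟│7
6│· · ♞ · · · · ·│6
5│· · · · · · · ·│5
4│· · · ♙ ♞ · · ·│4
3│♘ · · · · · · ♘│3
2│♙ ♙ ♙ · ♙ ♙ ♙ ♙│2
1│♖ · ♗ ♕ ♔ ♗ · ♖│1
  ─────────────────
  a b c d e f g h

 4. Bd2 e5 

  a b c d e f g h
  ─────────────────
8│♜ · ♝ ♛ ♚ ♝ · ♜│8
7│♟ ♟ ♟ ♟ · ♟ ♟ ♟│7
6│· · ♞ · · · · ·│6
5│· · · · ♟ · · ·│5
4│· · · ♙ ♞ · · ·│4
3│♘ · · · · · · ♘│3
2│♙ ♙ ♙ ♗ ♙ ♙ ♙ ♙│2
1│♖ · · ♕ ♔ ♗ · ♖│1
  ─────────────────
  a b c d e f g h

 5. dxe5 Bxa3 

  a b c d e f g h
  ─────────────────
8│♜ · ♝ ♛ ♚ · · ♜│8
7│♟ ♟ ♟ ♟ · ♟ ♟ ♟│7
6│· · ♞ · · · · ·│6
5│· · · · ♙ · · ·│5
4│· · · · ♞ · · ·│4
3│♝ · · · · · · ♘│3
2│♙ ♙ ♙ ♗ ♙ ♙ ♙ ♙│2
1│♖ · · ♕ ♔ ♗ · ♖│1
  ─────────────────
  a b c d e f g h



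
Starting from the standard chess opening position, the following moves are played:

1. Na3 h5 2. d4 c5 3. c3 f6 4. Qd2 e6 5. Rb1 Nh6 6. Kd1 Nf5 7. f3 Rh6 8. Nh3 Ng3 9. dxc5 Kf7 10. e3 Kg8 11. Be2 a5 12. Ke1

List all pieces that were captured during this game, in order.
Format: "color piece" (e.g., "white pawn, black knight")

Tracking captures:
  dxc5: captured black pawn

black pawn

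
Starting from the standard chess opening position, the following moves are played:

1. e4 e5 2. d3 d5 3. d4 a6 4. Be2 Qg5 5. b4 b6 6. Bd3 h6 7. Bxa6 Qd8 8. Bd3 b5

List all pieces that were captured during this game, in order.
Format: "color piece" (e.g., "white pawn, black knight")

Tracking captures:
  Bxa6: captured black pawn

black pawn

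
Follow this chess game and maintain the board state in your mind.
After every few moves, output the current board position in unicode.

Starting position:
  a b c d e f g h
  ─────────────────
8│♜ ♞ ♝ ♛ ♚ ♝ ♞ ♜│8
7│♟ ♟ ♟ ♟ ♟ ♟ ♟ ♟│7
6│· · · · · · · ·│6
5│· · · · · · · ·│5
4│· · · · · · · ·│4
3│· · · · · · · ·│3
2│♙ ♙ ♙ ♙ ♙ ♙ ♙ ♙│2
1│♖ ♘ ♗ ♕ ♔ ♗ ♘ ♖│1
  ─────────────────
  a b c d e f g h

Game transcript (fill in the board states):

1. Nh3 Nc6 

  a b c d e f g h
  ─────────────────
8│♜ · ♝ ♛ ♚ ♝ ♞ ♜│8
7│♟ ♟ ♟ ♟ ♟ ♟ ♟ ♟│7
6│· · ♞ · · · · ·│6
5│· · · · · · · ·│5
4│· · · · · · · ·│4
3│· · · · · · · ♘│3
2│♙ ♙ ♙ ♙ ♙ ♙ ♙ ♙│2
1│♖ ♘ ♗ ♕ ♔ ♗ · ♖│1
  ─────────────────
  a b c d e f g h

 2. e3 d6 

  a b c d e f g h
  ─────────────────
8│♜ · ♝ ♛ ♚ ♝ ♞ ♜│8
7│♟ ♟ ♟ · ♟ ♟ ♟ ♟│7
6│· · ♞ ♟ · · · ·│6
5│· · · · · · · ·│5
4│· · · · · · · ·│4
3│· · · · ♙ · · ♘│3
2│♙ ♙ ♙ ♙ · ♙ ♙ ♙│2
1│♖ ♘ ♗ ♕ ♔ ♗ · ♖│1
  ─────────────────
  a b c d e f g h

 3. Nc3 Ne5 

  a b c d e f g h
  ─────────────────
8│♜ · ♝ ♛ ♚ ♝ ♞ ♜│8
7│♟ ♟ ♟ · ♟ ♟ ♟ ♟│7
6│· · · ♟ · · · ·│6
5│· · · · ♞ · · ·│5
4│· · · · · · · ·│4
3│· · ♘ · ♙ · · ♘│3
2│♙ ♙ ♙ ♙ · ♙ ♙ ♙│2
1│♖ · ♗ ♕ ♔ ♗ · ♖│1
  ─────────────────
  a b c d e f g h



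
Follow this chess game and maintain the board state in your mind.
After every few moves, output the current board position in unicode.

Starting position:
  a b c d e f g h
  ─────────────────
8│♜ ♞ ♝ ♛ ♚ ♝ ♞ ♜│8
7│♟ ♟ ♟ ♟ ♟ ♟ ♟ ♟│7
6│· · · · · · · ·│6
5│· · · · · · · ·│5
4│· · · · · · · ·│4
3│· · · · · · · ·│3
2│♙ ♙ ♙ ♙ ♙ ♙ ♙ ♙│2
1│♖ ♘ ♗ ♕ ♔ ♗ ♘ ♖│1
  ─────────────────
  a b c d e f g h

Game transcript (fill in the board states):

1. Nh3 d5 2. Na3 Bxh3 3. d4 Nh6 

  a b c d e f g h
  ─────────────────
8│♜ ♞ · ♛ ♚ ♝ · ♜│8
7│♟ ♟ ♟ · ♟ ♟ ♟ ♟│7
6│· · · · · · · ♞│6
5│· · · ♟ · · · ·│5
4│· · · ♙ · · · ·│4
3│♘ · · · · · · ♝│3
2│♙ ♙ ♙ · ♙ ♙ ♙ ♙│2
1│♖ · ♗ ♕ ♔ ♗ · ♖│1
  ─────────────────
  a b c d e f g h

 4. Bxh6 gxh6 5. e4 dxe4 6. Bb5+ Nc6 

  a b c d e f g h
  ─────────────────
8│♜ · · ♛ ♚ ♝ · ♜│8
7│♟ ♟ ♟ · ♟ ♟ · ♟│7
6│· · ♞ · · · · ♟│6
5│· ♗ · · · · · ·│5
4│· · · ♙ ♟ · · ·│4
3│♘ · · · · · · ♝│3
2│♙ ♙ ♙ · · ♙ ♙ ♙│2
1│♖ · · ♕ ♔ · · ♖│1
  ─────────────────
  a b c d e f g h

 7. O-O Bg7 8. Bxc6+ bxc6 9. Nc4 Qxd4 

  a b c d e f g h
  ─────────────────
8│♜ · · · ♚ · · ♜│8
7│♟ · ♟ · ♟ ♟ ♝ ♟│7
6│· · ♟ · · · · ♟│6
5│· · · · · · · ·│5
4│· · ♘ ♛ ♟ · · ·│4
3│· · · · · · · ♝│3
2│♙ ♙ ♙ · · ♙ ♙ ♙│2
1│♖ · · ♕ · ♖ ♔ ·│1
  ─────────────────
  a b c d e f g h

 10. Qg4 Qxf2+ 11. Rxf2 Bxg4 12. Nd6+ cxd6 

  a b c d e f g h
  ─────────────────
8│♜ · · · ♚ · · ♜│8
7│♟ · · · ♟ ♟ ♝ ♟│7
6│· · ♟ ♟ · · · ♟│6
5│· · · · · · · ·│5
4│· · · · ♟ · ♝ ·│4
3│· · · · · · · ·│3
2│♙ ♙ ♙ · · ♖ ♙ ♙│2
1│♖ · · · · · ♔ ·│1
  ─────────────────
  a b c d e f g h

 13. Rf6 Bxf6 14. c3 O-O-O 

  a b c d e f g h
  ─────────────────
8│· · ♚ ♜ · · · ♜│8
7│♟ · · · ♟ ♟ · ♟│7
6│· · ♟ ♟ · ♝ · ♟│6
5│· · · · · · · ·│5
4│· · · · ♟ · ♝ ·│4
3│· · ♙ · · · · ·│3
2│♙ ♙ · · · · ♙ ♙│2
1│♖ · · · · · ♔ ·│1
  ─────────────────
  a b c d e f g h


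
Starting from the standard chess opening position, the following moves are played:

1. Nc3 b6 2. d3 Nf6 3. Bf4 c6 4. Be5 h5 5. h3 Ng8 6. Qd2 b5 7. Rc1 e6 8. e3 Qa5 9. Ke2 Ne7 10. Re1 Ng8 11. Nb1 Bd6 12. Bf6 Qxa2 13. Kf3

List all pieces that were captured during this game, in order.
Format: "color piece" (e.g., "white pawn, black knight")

Tracking captures:
  Qxa2: captured white pawn

white pawn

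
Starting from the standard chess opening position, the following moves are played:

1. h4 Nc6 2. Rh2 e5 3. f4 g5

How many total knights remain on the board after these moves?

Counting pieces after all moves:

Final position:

  a b c d e f g h
  ─────────────────
8│♜ · ♝ ♛ ♚ ♝ ♞ ♜│8
7│♟ ♟ ♟ ♟ · ♟ · ♟│7
6│· · ♞ · · · · ·│6
5│· · · · ♟ · ♟ ·│5
4│· · · · · ♙ · ♙│4
3│· · · · · · · ·│3
2│♙ ♙ ♙ ♙ ♙ · ♙ ♖│2
1│♖ ♘ ♗ ♕ ♔ ♗ ♘ ·│1
  ─────────────────
  a b c d e f g h


4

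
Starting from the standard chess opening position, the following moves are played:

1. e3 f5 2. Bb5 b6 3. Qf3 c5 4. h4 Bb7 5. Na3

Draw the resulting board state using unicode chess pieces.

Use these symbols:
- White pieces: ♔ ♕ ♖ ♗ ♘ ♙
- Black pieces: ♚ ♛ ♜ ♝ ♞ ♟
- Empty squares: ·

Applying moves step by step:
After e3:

♜ ♞ ♝ ♛ ♚ ♝ ♞ ♜
♟ ♟ ♟ ♟ ♟ ♟ ♟ ♟
· · · · · · · ·
· · · · · · · ·
· · · · · · · ·
· · · · ♙ · · ·
♙ ♙ ♙ ♙ · ♙ ♙ ♙
♖ ♘ ♗ ♕ ♔ ♗ ♘ ♖


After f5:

♜ ♞ ♝ ♛ ♚ ♝ ♞ ♜
♟ ♟ ♟ ♟ ♟ · ♟ ♟
· · · · · · · ·
· · · · · ♟ · ·
· · · · · · · ·
· · · · ♙ · · ·
♙ ♙ ♙ ♙ · ♙ ♙ ♙
♖ ♘ ♗ ♕ ♔ ♗ ♘ ♖


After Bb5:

♜ ♞ ♝ ♛ ♚ ♝ ♞ ♜
♟ ♟ ♟ ♟ ♟ · ♟ ♟
· · · · · · · ·
· ♗ · · · ♟ · ·
· · · · · · · ·
· · · · ♙ · · ·
♙ ♙ ♙ ♙ · ♙ ♙ ♙
♖ ♘ ♗ ♕ ♔ · ♘ ♖


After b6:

♜ ♞ ♝ ♛ ♚ ♝ ♞ ♜
♟ · ♟ ♟ ♟ · ♟ ♟
· ♟ · · · · · ·
· ♗ · · · ♟ · ·
· · · · · · · ·
· · · · ♙ · · ·
♙ ♙ ♙ ♙ · ♙ ♙ ♙
♖ ♘ ♗ ♕ ♔ · ♘ ♖


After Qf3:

♜ ♞ ♝ ♛ ♚ ♝ ♞ ♜
♟ · ♟ ♟ ♟ · ♟ ♟
· ♟ · · · · · ·
· ♗ · · · ♟ · ·
· · · · · · · ·
· · · · ♙ ♕ · ·
♙ ♙ ♙ ♙ · ♙ ♙ ♙
♖ ♘ ♗ · ♔ · ♘ ♖


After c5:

♜ ♞ ♝ ♛ ♚ ♝ ♞ ♜
♟ · · ♟ ♟ · ♟ ♟
· ♟ · · · · · ·
· ♗ ♟ · · ♟ · ·
· · · · · · · ·
· · · · ♙ ♕ · ·
♙ ♙ ♙ ♙ · ♙ ♙ ♙
♖ ♘ ♗ · ♔ · ♘ ♖


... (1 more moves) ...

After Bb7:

♜ ♞ · ♛ ♚ ♝ ♞ ♜
♟ ♝ · ♟ ♟ · ♟ ♟
· ♟ · · · · · ·
· ♗ ♟ · · ♟ · ·
· · · · · · · ♙
· · · · ♙ ♕ · ·
♙ ♙ ♙ ♙ · ♙ ♙ ·
♖ ♘ ♗ · ♔ · ♘ ♖


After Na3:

♜ ♞ · ♛ ♚ ♝ ♞ ♜
♟ ♝ · ♟ ♟ · ♟ ♟
· ♟ · · · · · ·
· ♗ ♟ · · ♟ · ·
· · · · · · · ♙
♘ · · · ♙ ♕ · ·
♙ ♙ ♙ ♙ · ♙ ♙ ·
♖ · ♗ · ♔ · ♘ ♖



  a b c d e f g h
  ─────────────────
8│♜ ♞ · ♛ ♚ ♝ ♞ ♜│8
7│♟ ♝ · ♟ ♟ · ♟ ♟│7
6│· ♟ · · · · · ·│6
5│· ♗ ♟ · · ♟ · ·│5
4│· · · · · · · ♙│4
3│♘ · · · ♙ ♕ · ·│3
2│♙ ♙ ♙ ♙ · ♙ ♙ ·│2
1│♖ · ♗ · ♔ · ♘ ♖│1
  ─────────────────
  a b c d e f g h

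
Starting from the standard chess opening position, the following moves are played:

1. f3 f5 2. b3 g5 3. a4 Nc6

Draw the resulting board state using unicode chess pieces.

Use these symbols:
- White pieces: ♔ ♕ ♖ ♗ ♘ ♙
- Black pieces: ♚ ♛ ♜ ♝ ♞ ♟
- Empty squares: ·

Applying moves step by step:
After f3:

♜ ♞ ♝ ♛ ♚ ♝ ♞ ♜
♟ ♟ ♟ ♟ ♟ ♟ ♟ ♟
· · · · · · · ·
· · · · · · · ·
· · · · · · · ·
· · · · · ♙ · ·
♙ ♙ ♙ ♙ ♙ · ♙ ♙
♖ ♘ ♗ ♕ ♔ ♗ ♘ ♖


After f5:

♜ ♞ ♝ ♛ ♚ ♝ ♞ ♜
♟ ♟ ♟ ♟ ♟ · ♟ ♟
· · · · · · · ·
· · · · · ♟ · ·
· · · · · · · ·
· · · · · ♙ · ·
♙ ♙ ♙ ♙ ♙ · ♙ ♙
♖ ♘ ♗ ♕ ♔ ♗ ♘ ♖


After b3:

♜ ♞ ♝ ♛ ♚ ♝ ♞ ♜
♟ ♟ ♟ ♟ ♟ · ♟ ♟
· · · · · · · ·
· · · · · ♟ · ·
· · · · · · · ·
· ♙ · · · ♙ · ·
♙ · ♙ ♙ ♙ · ♙ ♙
♖ ♘ ♗ ♕ ♔ ♗ ♘ ♖


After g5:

♜ ♞ ♝ ♛ ♚ ♝ ♞ ♜
♟ ♟ ♟ ♟ ♟ · · ♟
· · · · · · · ·
· · · · · ♟ ♟ ·
· · · · · · · ·
· ♙ · · · ♙ · ·
♙ · ♙ ♙ ♙ · ♙ ♙
♖ ♘ ♗ ♕ ♔ ♗ ♘ ♖


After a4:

♜ ♞ ♝ ♛ ♚ ♝ ♞ ♜
♟ ♟ ♟ ♟ ♟ · · ♟
· · · · · · · ·
· · · · · ♟ ♟ ·
♙ · · · · · · ·
· ♙ · · · ♙ · ·
· · ♙ ♙ ♙ · ♙ ♙
♖ ♘ ♗ ♕ ♔ ♗ ♘ ♖


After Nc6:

♜ · ♝ ♛ ♚ ♝ ♞ ♜
♟ ♟ ♟ ♟ ♟ · · ♟
· · ♞ · · · · ·
· · · · · ♟ ♟ ·
♙ · · · · · · ·
· ♙ · · · ♙ · ·
· · ♙ ♙ ♙ · ♙ ♙
♖ ♘ ♗ ♕ ♔ ♗ ♘ ♖



  a b c d e f g h
  ─────────────────
8│♜ · ♝ ♛ ♚ ♝ ♞ ♜│8
7│♟ ♟ ♟ ♟ ♟ · · ♟│7
6│· · ♞ · · · · ·│6
5│· · · · · ♟ ♟ ·│5
4│♙ · · · · · · ·│4
3│· ♙ · · · ♙ · ·│3
2│· · ♙ ♙ ♙ · ♙ ♙│2
1│♖ ♘ ♗ ♕ ♔ ♗ ♘ ♖│1
  ─────────────────
  a b c d e f g h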